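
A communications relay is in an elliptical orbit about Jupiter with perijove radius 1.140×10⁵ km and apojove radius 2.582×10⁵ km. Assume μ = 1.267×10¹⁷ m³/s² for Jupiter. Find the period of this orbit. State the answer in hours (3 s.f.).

Semi-major axis a = (r_p + r_a)/2 = (1.1400×10⁵ + 2.5820×10⁵)/2 = 1.8610×10⁵ km = 1.861×10⁸ m.
By Kepler's third law T = 2π√(a³/μ) = 2π × 7.132×10³ = 4.481×10⁴ s.
= 12.45 hours.

T ≈ 12.4 hours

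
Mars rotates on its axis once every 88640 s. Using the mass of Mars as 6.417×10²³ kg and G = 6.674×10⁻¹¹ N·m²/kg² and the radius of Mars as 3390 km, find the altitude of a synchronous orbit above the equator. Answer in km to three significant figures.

μ = GM = 6.674×10⁻¹¹ × 6.417×10²³ = 4.283×10¹³ m³/s².
A synchronous orbit has period T, so by Kepler's third law a = (μT²/4π²)^(1/3).
μT²/4π² = 4.283×10¹³ × (8.864×10⁴)² / 39.48 = 8.524×10²¹ m³.
a = 2.043×10⁷ m = 20427 km.
Altitude h = a − R = 20427 − 3390 = 17037 km.

h_sync ≈ 17000 km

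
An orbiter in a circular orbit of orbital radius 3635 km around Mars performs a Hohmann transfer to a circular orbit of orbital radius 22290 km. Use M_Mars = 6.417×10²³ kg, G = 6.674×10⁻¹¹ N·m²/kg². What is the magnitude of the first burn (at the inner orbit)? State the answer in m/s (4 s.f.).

μ = GM = 6.674×10⁻¹¹ × 6.417×10²³ = 4.283×10¹³ m³/s².
r₁ = 3635 km = 3.635×10⁶ m.
r₂ = 22290 km = 2.229×10⁷ m.
Transfer ellipse a_t = (r₁ + r₂)/2 = 1.296×10⁷ m.
At r₁: circular v_c1 = √(μ/r₁) = 3432 m/s; transfer-periapsis v_p = √[μ(2/r₁ − 1/a_t)] = 4501 m/s.
Δv₁ = v_p − v_c1 = 1069 m/s.

Δv ≈ 1069 m/s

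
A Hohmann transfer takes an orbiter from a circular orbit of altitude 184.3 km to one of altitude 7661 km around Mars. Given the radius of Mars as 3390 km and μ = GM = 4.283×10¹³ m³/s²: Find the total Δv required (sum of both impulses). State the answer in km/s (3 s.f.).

r₁ = 3390 + 184.3 = 3574.3 km = 3.5743×10⁶ m.
r₂ = 3390 + 7661 = 11051 km = 1.1051×10⁷ m.
Transfer ellipse a_t = (r₁ + r₂)/2 = 7.313×10⁶ m.
At r₁: circular v_c1 = √(μ/r₁) = 3462 m/s; transfer-periapsis v_p = √[μ(2/r₁ − 1/a_t)] = 4255 m/s.
Δv₁ = v_p − v_c1 = 793.8 m/s.
At r₂: circular v_c2 = √(μ/r₂) = 1969 m/s; transfer-apoapsis v_a = √[μ(2/r₂ − 1/a_t)] = 1376 m/s.
Δv₂ = v_c2 − v_a = 592.3 m/s.
Total Δv = Δv₁ + Δv₂ = 1386 m/s = 1.386 km/s.

Δv_total ≈ 1.39 km/s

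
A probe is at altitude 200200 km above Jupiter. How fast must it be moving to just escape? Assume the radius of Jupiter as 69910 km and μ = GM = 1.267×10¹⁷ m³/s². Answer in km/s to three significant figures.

v_esc ≈ 30.6 km/s

r = 69910 + 200200 = 270110 km = 2.7011×10⁸ m.
Escape speed v_esc = √(2μ/r) = √(2 × 1.267×10¹⁷ / 2.701×10⁸) = √(9.381×10⁸) = 30630 m/s.
= 30.63 km/s.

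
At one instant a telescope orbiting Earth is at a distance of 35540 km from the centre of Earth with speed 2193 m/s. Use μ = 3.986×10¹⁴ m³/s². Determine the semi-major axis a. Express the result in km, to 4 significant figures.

r = 3.554×10⁷ m.
Specific orbital energy ε = v²/2 − μ/r = (2193)²/2 − 3.986×10¹⁴/3.554×10⁷ = -8.811×10⁶ J/kg.
Since ε = −μ/(2a), a = −μ/(2ε) = 2.262×10⁷ m = 22620 km.

a ≈ 22620 km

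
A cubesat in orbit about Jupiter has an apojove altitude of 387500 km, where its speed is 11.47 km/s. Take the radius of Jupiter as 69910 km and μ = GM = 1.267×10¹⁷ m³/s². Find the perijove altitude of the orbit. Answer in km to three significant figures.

r_a = 69910 + 387500 = 4.5741×10⁵ km = 4.574×10⁸ m.
Specific energy ε = v²/2 − μ/r = -2.112×10⁸ J/kg, so a = −μ/(2ε) = 2.999×10⁸ m.
The apsides satisfy r_p + r_a = 2a, so the perijove radius is 2a − r_a = 1.425×10⁸ m = 1.4246×10⁵ km.
Perijove altitude = 1.4246×10⁵ − 69910 = 72546 km.

perijove altitude ≈ 72500 km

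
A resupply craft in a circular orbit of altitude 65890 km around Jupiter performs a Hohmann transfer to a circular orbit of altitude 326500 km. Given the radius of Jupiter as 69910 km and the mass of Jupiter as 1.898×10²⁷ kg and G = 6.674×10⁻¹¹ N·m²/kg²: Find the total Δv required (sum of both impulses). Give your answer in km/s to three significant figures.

Δv_total ≈ 11.8 km/s

μ = GM = 6.674×10⁻¹¹ × 1.898×10²⁷ = 1.267×10¹⁷ m³/s².
r₁ = 69910 + 65890 = 135800 km = 1.3580×10⁸ m.
r₂ = 69910 + 326500 = 396410 km = 3.9641×10⁸ m.
Transfer ellipse a_t = (r₁ + r₂)/2 = 2.661×10⁸ m.
At r₁: circular v_c1 = √(μ/r₁) = 30540 m/s; transfer-perijove v_p = √[μ(2/r₁ − 1/a_t)] = 37280 m/s.
Δv₁ = v_p − v_c1 = 6735 m/s.
At r₂: circular v_c2 = √(μ/r₂) = 17880 m/s; transfer-apojove v_a = √[μ(2/r₂ − 1/a_t)] = 12770 m/s.
Δv₂ = v_c2 − v_a = 5106 m/s.
Total Δv = Δv₁ + Δv₂ = 11840 m/s = 11.84 km/s.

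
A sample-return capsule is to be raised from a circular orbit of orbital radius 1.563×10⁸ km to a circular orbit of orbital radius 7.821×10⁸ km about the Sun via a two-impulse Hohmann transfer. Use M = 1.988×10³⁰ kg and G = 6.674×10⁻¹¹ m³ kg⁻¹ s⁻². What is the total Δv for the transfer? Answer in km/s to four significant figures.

μ = GM = 6.674×10⁻¹¹ × 1.988×10³⁰ = 1.327×10²⁰ m³/s².
r₁ = 1.563×10⁸ km = 1.563×10¹¹ m.
r₂ = 7.821×10⁸ km = 7.821×10¹¹ m.
Transfer ellipse a_t = (r₁ + r₂)/2 = 4.692×10¹¹ m.
At r₁: circular v_c1 = √(μ/r₁) = 29140 m/s; transfer-perihelion v_p = √[μ(2/r₁ − 1/a_t)] = 37620 m/s.
Δv₁ = v_p − v_c1 = 8481 m/s.
At r₂: circular v_c2 = √(μ/r₂) = 13020 m/s; transfer-aphelion v_a = √[μ(2/r₂ − 1/a_t)] = 7517 m/s.
Δv₂ = v_c2 − v_a = 5507 m/s.
Total Δv = Δv₁ + Δv₂ = 13990 m/s = 13.99 km/s.

Δv_total ≈ 13.99 km/s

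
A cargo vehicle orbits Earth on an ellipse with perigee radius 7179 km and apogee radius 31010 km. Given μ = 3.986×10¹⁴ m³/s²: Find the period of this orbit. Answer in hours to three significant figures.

Semi-major axis a = (r_p + r_a)/2 = (7179.0 + 31010)/2 = 19094 km = 1.909×10⁷ m.
By Kepler's third law T = 2π√(a³/μ) = 2π × 4.179×10³ = 2.626×10⁴ s.
= 7.294 hours.

T ≈ 7.29 hours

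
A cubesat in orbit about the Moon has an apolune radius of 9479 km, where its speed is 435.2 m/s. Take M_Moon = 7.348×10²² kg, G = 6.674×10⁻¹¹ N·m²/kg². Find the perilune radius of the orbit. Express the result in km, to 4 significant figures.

perilune radius ≈ 2124 km

μ = GM = 6.674×10⁻¹¹ × 7.348×10²² = 4.904×10¹² m³/s².
r_a = 9.479×10⁶ m.
Specific energy ε = v²/2 − μ/r = -4.227×10⁵ J/kg, so a = −μ/(2ε) = 5.801×10⁶ m.
The apsides satisfy r_p + r_a = 2a, so the perilune radius is 2a − r_a = 2.124×10⁶ m = 2123.8 km.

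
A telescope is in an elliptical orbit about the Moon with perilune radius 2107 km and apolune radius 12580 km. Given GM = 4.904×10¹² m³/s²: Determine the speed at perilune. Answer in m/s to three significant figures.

Semi-major axis a = (r_p + r_a)/2 = 7343.5 km = 7.344×10⁶ m.
Vis-viva: v² = μ(2/r − 1/a) = 4.904×10¹² × (9.492×10⁻⁷ − 1.362×10⁻⁷) = 3.987×10⁶ m²/s².
v = 1997 m/s.

v ≈ 2000 m/s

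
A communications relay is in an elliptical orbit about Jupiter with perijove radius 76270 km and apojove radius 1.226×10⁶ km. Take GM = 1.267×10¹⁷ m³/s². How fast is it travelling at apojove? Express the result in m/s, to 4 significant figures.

v ≈ 3479 m/s

Semi-major axis a = (r_p + r_a)/2 = 6.5114×10⁵ km = 6.511×10⁸ m.
Vis-viva: v² = μ(2/r − 1/a) = 1.267×10¹⁷ × (1.631×10⁻⁹ − 1.536×10⁻⁹) = 1.211×10⁷ m²/s².
v = 3479 m/s.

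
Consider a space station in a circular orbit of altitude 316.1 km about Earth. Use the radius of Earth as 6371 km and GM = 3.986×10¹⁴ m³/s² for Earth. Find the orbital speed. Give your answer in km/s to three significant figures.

v ≈ 7.72 km/s

r = 6371 + 316.1 = 6687.1 km = 6.6871×10⁶ m.
For a circular orbit v = √(μ/r) = √(3.986×10¹⁴ / 6.687×10⁶) = √(5.961×10⁷) = 7721 m/s.
That is 7.721 km/s.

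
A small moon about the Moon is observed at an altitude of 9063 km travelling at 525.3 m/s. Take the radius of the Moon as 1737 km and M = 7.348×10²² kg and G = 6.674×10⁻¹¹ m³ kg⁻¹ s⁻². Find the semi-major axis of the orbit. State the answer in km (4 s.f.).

μ = GM = 6.674×10⁻¹¹ × 7.348×10²² = 4.904×10¹² m³/s².
r = 1737 + 9063 = 10800 km = 1.080×10⁷ m.
Vis-viva rearranged: 1/a = 2/r − v²/μ = 1.852×10⁻⁷ − 5.627×10⁻⁸ = 1.289×10⁻⁷ m⁻¹.
a = 7.757×10⁶ m = 7756.9 km.

a ≈ 7757 km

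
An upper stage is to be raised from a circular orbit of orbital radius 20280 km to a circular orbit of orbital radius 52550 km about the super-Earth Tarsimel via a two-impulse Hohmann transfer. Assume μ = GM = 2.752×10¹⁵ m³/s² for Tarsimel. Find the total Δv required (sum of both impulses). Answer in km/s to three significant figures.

r₁ = 20280 km = 2.028×10⁷ m.
r₂ = 52550 km = 5.255×10⁷ m.
Transfer ellipse a_t = (r₁ + r₂)/2 = 3.642×10⁷ m.
At r₁: circular v_c1 = √(μ/r₁) = 11650 m/s; transfer-periapsis v_p = √[μ(2/r₁ − 1/a_t)] = 13990 m/s.
Δv₁ = v_p − v_c1 = 2345 m/s.
At r₂: circular v_c2 = √(μ/r₂) = 7237 m/s; transfer-apoapsis v_a = √[μ(2/r₂ − 1/a_t)] = 5400 m/s.
Δv₂ = v_c2 − v_a = 1836 m/s.
Total Δv = Δv₁ + Δv₂ = 4181 m/s = 4.181 km/s.

Δv_total ≈ 4.18 km/s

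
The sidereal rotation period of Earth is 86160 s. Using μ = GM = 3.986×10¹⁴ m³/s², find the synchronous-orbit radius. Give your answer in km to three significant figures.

r_sync ≈ 42200 km

A synchronous orbit has period T, so by Kepler's third law a = (μT²/4π²)^(1/3).
μT²/4π² = 3.986×10¹⁴ × (8.616×10⁴)² / 39.48 = 7.495×10²² m³.
a = 4.216×10⁷ m = 42163 km.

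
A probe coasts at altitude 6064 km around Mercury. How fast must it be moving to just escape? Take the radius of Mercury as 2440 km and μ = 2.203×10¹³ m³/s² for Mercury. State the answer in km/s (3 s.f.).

v_esc ≈ 2.28 km/s

r = 2440 + 6064 = 8504.0 km = 8.5040×10⁶ m.
Escape speed v_esc = √(2μ/r) = √(2 × 2.203×10¹³ / 8.504×10⁶) = √(5.181×10⁶) = 2276 m/s.
= 2.276 km/s.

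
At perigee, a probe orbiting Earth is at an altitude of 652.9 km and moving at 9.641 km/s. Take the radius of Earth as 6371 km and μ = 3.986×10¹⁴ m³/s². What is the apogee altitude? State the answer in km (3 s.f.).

r_p = 6371 + 652.9 = 7023.9 km = 7.024×10⁶ m.
Specific energy ε = v²/2 − μ/r = -1.027×10⁷ J/kg, so a = −μ/(2ε) = 1.940×10⁷ m.
The apsides satisfy r_p + r_a = 2a, so the apogee radius is 2a − r_p = 3.177×10⁷ m = 31771 km.
Apogee altitude = 31771 − 6371 = 25400 km.

apogee altitude ≈ 25400 km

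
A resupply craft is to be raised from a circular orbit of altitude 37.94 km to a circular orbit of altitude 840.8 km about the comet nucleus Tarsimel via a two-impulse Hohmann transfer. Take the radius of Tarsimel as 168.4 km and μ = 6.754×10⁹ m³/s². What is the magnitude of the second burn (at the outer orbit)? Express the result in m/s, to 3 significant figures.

r₁ = 168.4 + 37.94 = 206.34 km = 2.0634×10⁵ m.
r₂ = 168.4 + 840.8 = 1009.2 km = 1.0092×10⁶ m.
Transfer ellipse a_t = (r₁ + r₂)/2 = 6.078×10⁵ m.
At r₁: circular v_c1 = √(μ/r₁) = 180.9 m/s; transfer-periapsis v_p = √[μ(2/r₁ − 1/a_t)] = 233.1 m/s.
At r₂: circular v_c2 = √(μ/r₂) = 81.81 m/s; transfer-apoapsis v_a = √[μ(2/r₂ − 1/a_t)] = 47.67 m/s.
Δv₂ = v_c2 − v_a = 34.14 m/s.

Δv ≈ 34.1 m/s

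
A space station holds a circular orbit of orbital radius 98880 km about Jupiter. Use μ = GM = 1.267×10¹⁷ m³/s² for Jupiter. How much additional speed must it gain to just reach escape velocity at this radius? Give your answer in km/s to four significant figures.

Δv ≈ 14.83 km/s

r = 98880 km = 9.888×10⁷ m.
Circular speed v_c = √(μ/r) = 35800 m/s.
Escape speed v_esc = √(2μ/r) = √2 × v_c = 50620 m/s.
Δv = v_esc − v_c = 14830 m/s = 14.83 km/s.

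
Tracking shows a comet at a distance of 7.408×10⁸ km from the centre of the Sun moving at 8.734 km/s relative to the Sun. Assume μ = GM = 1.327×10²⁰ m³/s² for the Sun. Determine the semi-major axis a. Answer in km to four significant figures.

r = 7.408×10¹¹ m.
Vis-viva rearranged: 1/a = 2/r − v²/μ = 2.700×10⁻¹² − 5.749×10⁻¹³ = 2.125×10⁻¹² m⁻¹.
a = 4.706×10¹¹ m = 4.7060×10⁸ km.

a ≈ 4.706×10⁸ km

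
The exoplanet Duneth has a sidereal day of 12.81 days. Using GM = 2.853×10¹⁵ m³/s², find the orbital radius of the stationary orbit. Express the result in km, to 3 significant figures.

r_sync ≈ 4.46×10⁵ km

T = 12.81 days = 1.107×10⁶ s.
A synchronous orbit has period T, so by Kepler's third law a = (μT²/4π²)^(1/3).
μT²/4π² = 2.853×10¹⁵ × (1.107×10⁶)² / 39.48 = 8.853×10²⁵ m³.
a = 4.457×10⁸ m = 4.4568×10⁵ km.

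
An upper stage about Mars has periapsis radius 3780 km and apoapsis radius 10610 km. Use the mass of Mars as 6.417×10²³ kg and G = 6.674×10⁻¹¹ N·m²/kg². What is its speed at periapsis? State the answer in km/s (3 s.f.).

μ = GM = 6.674×10⁻¹¹ × 6.417×10²³ = 4.283×10¹³ m³/s².
Semi-major axis a = (r_p + r_a)/2 = 7195.0 km = 7.195×10⁶ m.
Vis-viva: v² = μ(2/r − 1/a) = 4.283×10¹³ × (5.291×10⁻⁷ − 1.390×10⁻⁷) = 1.671×10⁷ m²/s².
v = 4087 m/s = 4.087 km/s.

v ≈ 4.09 km/s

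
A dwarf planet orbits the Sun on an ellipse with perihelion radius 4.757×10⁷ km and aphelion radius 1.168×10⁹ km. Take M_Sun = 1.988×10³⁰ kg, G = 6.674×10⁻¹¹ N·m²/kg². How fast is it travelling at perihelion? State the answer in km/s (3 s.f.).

v ≈ 73.2 km/s

μ = GM = 6.674×10⁻¹¹ × 1.988×10³⁰ = 1.327×10²⁰ m³/s².
Semi-major axis a = (r_p + r_a)/2 = 6.0778×10⁸ km = 6.078×10¹¹ m.
Vis-viva: v² = μ(2/r − 1/a) = 1.327×10²⁰ × (4.204×10⁻¹¹ − 1.645×10⁻¹²) = 5.360×10⁹ m²/s².
v = 73210 m/s = 73.21 km/s.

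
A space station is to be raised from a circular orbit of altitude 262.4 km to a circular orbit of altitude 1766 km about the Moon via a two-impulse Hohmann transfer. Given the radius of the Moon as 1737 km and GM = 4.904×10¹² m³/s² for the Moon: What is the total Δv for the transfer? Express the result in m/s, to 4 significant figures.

Δv_total ≈ 375.6 m/s

r₁ = 1737 + 262.4 = 1999.4 km = 1.9994×10⁶ m.
r₂ = 1737 + 1766 = 3503.0 km = 3.5030×10⁶ m.
Transfer ellipse a_t = (r₁ + r₂)/2 = 2.751×10⁶ m.
At r₁: circular v_c1 = √(μ/r₁) = 1566 m/s; transfer-perilune v_p = √[μ(2/r₁ − 1/a_t)] = 1767 m/s.
Δv₁ = v_p − v_c1 = 201.1 m/s.
At r₂: circular v_c2 = √(μ/r₂) = 1183 m/s; transfer-apolune v_a = √[μ(2/r₂ − 1/a_t)] = 1009 m/s.
Δv₂ = v_c2 − v_a = 174.5 m/s.
Total Δv = Δv₁ + Δv₂ = 375.6 m/s.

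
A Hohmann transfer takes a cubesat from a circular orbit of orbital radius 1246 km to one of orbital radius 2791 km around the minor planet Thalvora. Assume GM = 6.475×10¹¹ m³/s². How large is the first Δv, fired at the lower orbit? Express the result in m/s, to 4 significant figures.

r₁ = 1246 km = 1.246×10⁶ m.
r₂ = 2791 km = 2.791×10⁶ m.
Transfer ellipse a_t = (r₁ + r₂)/2 = 2.018×10⁶ m.
At r₁: circular v_c1 = √(μ/r₁) = 720.9 m/s; transfer-periapsis v_p = √[μ(2/r₁ − 1/a_t)] = 847.7 m/s.
Δv₁ = v_p − v_c1 = 126.8 m/s.

Δv ≈ 126.8 m/s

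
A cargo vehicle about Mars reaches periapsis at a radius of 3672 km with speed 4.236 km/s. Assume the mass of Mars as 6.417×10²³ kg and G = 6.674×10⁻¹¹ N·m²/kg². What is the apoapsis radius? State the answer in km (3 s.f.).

μ = GM = 6.674×10⁻¹¹ × 6.417×10²³ = 4.283×10¹³ m³/s².
r_p = 3.672×10⁶ m.
Specific energy ε = v²/2 − μ/r = -2.691×10⁶ J/kg, so a = −μ/(2ε) = 7.957×10⁶ m.
The apsides satisfy r_p + r_a = 2a, so the apoapsis radius is 2a − r_p = 1.224×10⁷ m = 12241 km.

apoapsis radius ≈ 12200 km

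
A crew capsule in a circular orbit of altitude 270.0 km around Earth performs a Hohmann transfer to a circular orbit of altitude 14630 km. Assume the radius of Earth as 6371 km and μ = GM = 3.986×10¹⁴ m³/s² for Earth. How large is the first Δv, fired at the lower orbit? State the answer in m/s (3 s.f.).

r₁ = 6371 + 270.0 = 6641.0 km = 6.6410×10⁶ m.
r₂ = 6371 + 14630 = 21001 km = 2.1001×10⁷ m.
Transfer ellipse a_t = (r₁ + r₂)/2 = 1.382×10⁷ m.
At r₁: circular v_c1 = √(μ/r₁) = 7747 m/s; transfer-perigee v_p = √[μ(2/r₁ − 1/a_t)] = 9550 m/s.
Δv₁ = v_p − v_c1 = 1803 m/s.

Δv ≈ 1800 m/s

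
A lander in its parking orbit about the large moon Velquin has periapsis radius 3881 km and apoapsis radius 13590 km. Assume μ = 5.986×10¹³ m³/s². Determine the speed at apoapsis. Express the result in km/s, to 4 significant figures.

Semi-major axis a = (r_p + r_a)/2 = 8735.5 km = 8.736×10⁶ m.
Vis-viva: v² = μ(2/r − 1/a) = 5.986×10¹³ × (1.472×10⁻⁷ − 1.145×10⁻⁷) = 1.957×10⁶ m²/s².
v = 1399 m/s = 1.399 km/s.

v ≈ 1.399 km/s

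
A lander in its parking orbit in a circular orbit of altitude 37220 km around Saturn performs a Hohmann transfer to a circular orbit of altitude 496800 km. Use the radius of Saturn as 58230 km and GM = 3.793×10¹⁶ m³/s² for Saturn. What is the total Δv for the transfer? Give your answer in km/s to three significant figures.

Δv_total ≈ 9.90 km/s

r₁ = 58230 + 37220 = 95450 km = 9.5450×10⁷ m.
r₂ = 58230 + 496800 = 555030 km = 5.5503×10⁸ m.
Transfer ellipse a_t = (r₁ + r₂)/2 = 3.252×10⁸ m.
At r₁: circular v_c1 = √(μ/r₁) = 19930 m/s; transfer-perikrone v_p = √[μ(2/r₁ − 1/a_t)] = 26040 m/s.
Δv₁ = v_p − v_c1 = 6107 m/s.
At r₂: circular v_c2 = √(μ/r₂) = 8267 m/s; transfer-apokrone v_a = √[μ(2/r₂ − 1/a_t)] = 4478 m/s.
Δv₂ = v_c2 − v_a = 3788 m/s.
Total Δv = Δv₁ + Δv₂ = 9895 m/s = 9.895 km/s.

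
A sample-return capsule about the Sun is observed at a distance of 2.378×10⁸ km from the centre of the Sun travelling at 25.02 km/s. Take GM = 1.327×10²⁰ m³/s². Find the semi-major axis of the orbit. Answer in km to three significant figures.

a ≈ 2.71×10⁸ km

r = 2.378×10¹¹ m.
Vis-viva rearranged: 1/a = 2/r − v²/μ = 8.410×10⁻¹² − 4.717×10⁻¹² = 3.693×10⁻¹² m⁻¹.
a = 2.708×10¹¹ m = 2.7078×10⁸ km.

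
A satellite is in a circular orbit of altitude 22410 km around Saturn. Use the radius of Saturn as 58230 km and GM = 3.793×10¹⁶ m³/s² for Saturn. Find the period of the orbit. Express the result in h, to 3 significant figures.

r = 58230 + 22410 = 80640 km = 8.0640×10⁷ m.
Kepler's third law: T = 2π√(r³/μ) = 2π√((8.064×10⁷)³ / 3.793×10¹⁶).
r³/μ = 1.383×10⁷ s², so T = 2π × 3.718×10³ = 2.336×10⁴ s.
Converting: 2.336×10⁴ s ÷ 3600 = 6.490 h.

T ≈ 6.49 h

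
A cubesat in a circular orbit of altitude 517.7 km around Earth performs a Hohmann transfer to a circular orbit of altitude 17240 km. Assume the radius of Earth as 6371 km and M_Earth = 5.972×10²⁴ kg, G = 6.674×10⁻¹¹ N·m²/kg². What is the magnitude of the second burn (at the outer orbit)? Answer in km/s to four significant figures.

μ = GM = 6.674×10⁻¹¹ × 5.972×10²⁴ = 3.986×10¹⁴ m³/s².
r₁ = 6371 + 517.7 = 6888.7 km = 6.8887×10⁶ m.
r₂ = 6371 + 17240 = 23611 km = 2.3611×10⁷ m.
Transfer ellipse a_t = (r₁ + r₂)/2 = 1.525×10⁷ m.
At r₁: circular v_c1 = √(μ/r₁) = 7606 m/s; transfer-perigee v_p = √[μ(2/r₁ − 1/a_t)] = 9465 m/s.
At r₂: circular v_c2 = √(μ/r₂) = 4109 m/s; transfer-apogee v_a = √[μ(2/r₂ − 1/a_t)] = 2761 m/s.
Δv₂ = v_c2 − v_a = 1347 m/s.
= 1.347 km/s.

Δv ≈ 1.347 km/s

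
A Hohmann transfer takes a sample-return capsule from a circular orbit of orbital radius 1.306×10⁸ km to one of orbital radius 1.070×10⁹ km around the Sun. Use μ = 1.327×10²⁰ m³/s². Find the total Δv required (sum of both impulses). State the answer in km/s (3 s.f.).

Δv_total ≈ 16.6 km/s

r₁ = 1.306×10⁸ km = 1.306×10¹¹ m.
r₂ = 1.070×10⁹ km = 1.070×10¹² m.
Transfer ellipse a_t = (r₁ + r₂)/2 = 6.003×10¹¹ m.
At r₁: circular v_c1 = √(μ/r₁) = 31880 m/s; transfer-perihelion v_p = √[μ(2/r₁ − 1/a_t)] = 42560 m/s.
Δv₁ = v_p − v_c1 = 10680 m/s.
At r₂: circular v_c2 = √(μ/r₂) = 11140 m/s; transfer-aphelion v_a = √[μ(2/r₂ − 1/a_t)] = 5194 m/s.
Δv₂ = v_c2 − v_a = 5942 m/s.
Total Δv = Δv₁ + Δv₂ = 16620 m/s = 16.62 km/s.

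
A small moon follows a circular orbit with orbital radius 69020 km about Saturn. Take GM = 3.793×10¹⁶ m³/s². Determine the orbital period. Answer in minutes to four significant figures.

T ≈ 308.3 minutes

r = 69020 km = 6.902×10⁷ m.
Kepler's third law: T = 2π√(r³/μ) = 2π√((6.902×10⁷)³ / 3.793×10¹⁶).
r³/μ = 8.668×10⁶ s², so T = 2π × 2.944×10³ = 1.850×10⁴ s.
Converting: 1.850×10⁴ s ÷ 60.00 = 308.3 minutes.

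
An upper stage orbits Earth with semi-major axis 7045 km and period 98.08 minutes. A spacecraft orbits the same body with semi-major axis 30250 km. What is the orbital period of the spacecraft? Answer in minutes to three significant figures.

Kepler's third law: T² ∝ a³, so T₂ = T₁ (a₂/a₁)^(3/2).
a₂/a₁ = 4.294, (a₂/a₁)^(3/2) = 8.897.
T₂ = 98.08 × 8.897 = 872.7 minutes.

T₂ ≈ 873 minutes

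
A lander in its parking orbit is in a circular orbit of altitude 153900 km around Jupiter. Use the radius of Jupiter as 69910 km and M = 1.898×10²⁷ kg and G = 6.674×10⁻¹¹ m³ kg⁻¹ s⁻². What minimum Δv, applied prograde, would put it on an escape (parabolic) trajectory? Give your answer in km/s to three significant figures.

μ = GM = 6.674×10⁻¹¹ × 1.898×10²⁷ = 1.267×10¹⁷ m³/s².
r = 69910 + 153900 = 223810 km = 2.2381×10⁸ m.
Circular speed v_c = √(μ/r) = 23790 m/s.
Escape speed v_esc = √(2μ/r) = √2 × v_c = 33640 m/s.
Δv = v_esc − v_c = 9854 m/s = 9.854 km/s.

Δv ≈ 9.85 km/s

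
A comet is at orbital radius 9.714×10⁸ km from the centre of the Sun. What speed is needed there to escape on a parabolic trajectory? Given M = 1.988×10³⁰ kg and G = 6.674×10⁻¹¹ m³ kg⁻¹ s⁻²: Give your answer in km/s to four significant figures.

v_esc ≈ 16.53 km/s

μ = GM = 6.674×10⁻¹¹ × 1.988×10³⁰ = 1.327×10²⁰ m³/s².
r = 9.714×10⁸ km = 9.714×10¹¹ m.
Escape speed v_esc = √(2μ/r) = √(2 × 1.327×10²⁰ / 9.714×10¹¹) = √(2.732×10⁸) = 16530 m/s.
= 16.53 km/s.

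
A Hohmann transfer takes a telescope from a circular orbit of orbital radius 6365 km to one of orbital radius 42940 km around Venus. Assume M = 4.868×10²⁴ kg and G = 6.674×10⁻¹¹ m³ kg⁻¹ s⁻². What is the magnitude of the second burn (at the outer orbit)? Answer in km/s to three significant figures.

Δv ≈ 1.35 km/s

μ = GM = 6.674×10⁻¹¹ × 4.868×10²⁴ = 3.249×10¹⁴ m³/s².
r₁ = 6365 km = 6.365×10⁶ m.
r₂ = 42940 km = 4.294×10⁷ m.
Transfer ellipse a_t = (r₁ + r₂)/2 = 2.465×10⁷ m.
At r₁: circular v_c1 = √(μ/r₁) = 7144 m/s; transfer-periapsis v_p = √[μ(2/r₁ − 1/a_t)] = 9429 m/s.
At r₂: circular v_c2 = √(μ/r₂) = 2751 m/s; transfer-apoapsis v_a = √[μ(2/r₂ − 1/a_t)] = 1398 m/s.
Δv₂ = v_c2 − v_a = 1353 m/s.
= 1.353 km/s.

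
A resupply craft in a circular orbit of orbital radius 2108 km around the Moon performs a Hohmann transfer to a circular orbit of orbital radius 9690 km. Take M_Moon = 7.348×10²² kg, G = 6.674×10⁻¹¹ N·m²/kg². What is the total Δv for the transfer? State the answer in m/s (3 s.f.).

μ = GM = 6.674×10⁻¹¹ × 7.348×10²² = 4.904×10¹² m³/s².
r₁ = 2108 km = 2.108×10⁶ m.
r₂ = 9690 km = 9.690×10⁶ m.
Transfer ellipse a_t = (r₁ + r₂)/2 = 5.899×10⁶ m.
At r₁: circular v_c1 = √(μ/r₁) = 1525 m/s; transfer-perilune v_p = √[μ(2/r₁ − 1/a_t)] = 1955 m/s.
Δv₁ = v_p − v_c1 = 429.6 m/s.
At r₂: circular v_c2 = √(μ/r₂) = 711.4 m/s; transfer-apolune v_a = √[μ(2/r₂ − 1/a_t)] = 425.3 m/s.
Δv₂ = v_c2 − v_a = 286.1 m/s.
Total Δv = Δv₁ + Δv₂ = 715.7 m/s.

Δv_total ≈ 716 m/s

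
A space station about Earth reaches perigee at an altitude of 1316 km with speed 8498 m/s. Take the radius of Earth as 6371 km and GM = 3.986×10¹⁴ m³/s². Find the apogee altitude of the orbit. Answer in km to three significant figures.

r_p = 6371 + 1316 = 7687.0 km = 7.687×10⁶ m.
Specific energy ε = v²/2 − μ/r = -1.575×10⁷ J/kg, so a = −μ/(2ε) = 1.266×10⁷ m.
The apsides satisfy r_p + r_a = 2a, so the apogee radius is 2a − r_p = 1.763×10⁷ m = 17628 km.
Apogee altitude = 17628 − 6371 = 11257 km.

apogee altitude ≈ 11300 km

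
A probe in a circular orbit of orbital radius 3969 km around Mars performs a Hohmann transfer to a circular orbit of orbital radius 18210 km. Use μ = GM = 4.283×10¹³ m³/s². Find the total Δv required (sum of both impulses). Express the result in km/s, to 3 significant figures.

r₁ = 3969 km = 3.969×10⁶ m.
r₂ = 18210 km = 1.821×10⁷ m.
Transfer ellipse a_t = (r₁ + r₂)/2 = 1.109×10⁷ m.
At r₁: circular v_c1 = √(μ/r₁) = 3285 m/s; transfer-periapsis v_p = √[μ(2/r₁ − 1/a_t)] = 4210 m/s.
Δv₁ = v_p − v_c1 = 924.5 m/s.
At r₂: circular v_c2 = √(μ/r₂) = 1534 m/s; transfer-apoapsis v_a = √[μ(2/r₂ − 1/a_t)] = 917.5 m/s.
Δv₂ = v_c2 − v_a = 616.1 m/s.
Total Δv = Δv₁ + Δv₂ = 1541 m/s = 1.541 km/s.

Δv_total ≈ 1.54 km/s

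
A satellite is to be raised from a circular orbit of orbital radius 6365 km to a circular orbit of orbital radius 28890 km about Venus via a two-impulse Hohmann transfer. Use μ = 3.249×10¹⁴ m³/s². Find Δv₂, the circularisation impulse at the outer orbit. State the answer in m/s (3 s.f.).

Δv ≈ 1340 m/s

r₁ = 6365 km = 6.365×10⁶ m.
r₂ = 28890 km = 2.889×10⁷ m.
Transfer ellipse a_t = (r₁ + r₂)/2 = 1.763×10⁷ m.
At r₁: circular v_c1 = √(μ/r₁) = 7145 m/s; transfer-periapsis v_p = √[μ(2/r₁ − 1/a_t)] = 9146 m/s.
At r₂: circular v_c2 = √(μ/r₂) = 3354 m/s; transfer-apoapsis v_a = √[μ(2/r₂ − 1/a_t)] = 2015 m/s.
Δv₂ = v_c2 − v_a = 1338 m/s.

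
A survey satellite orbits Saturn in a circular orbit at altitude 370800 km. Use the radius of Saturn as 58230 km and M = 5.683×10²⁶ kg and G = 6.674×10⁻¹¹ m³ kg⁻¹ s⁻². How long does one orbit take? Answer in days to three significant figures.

T ≈ 3.32 days

μ = GM = 6.674×10⁻¹¹ × 5.683×10²⁶ = 3.793×10¹⁶ m³/s².
r = 58230 + 370800 = 429030 km = 4.2903×10⁸ m.
Kepler's third law: T = 2π√(r³/μ) = 2π√((4.290×10⁸)³ / 3.793×10¹⁶).
r³/μ = 2.082×10⁹ s², so T = 2π × 4.563×10⁴ = 2.867×10⁵ s.
Converting: 2.867×10⁵ s ÷ 86400 = 3.318 days.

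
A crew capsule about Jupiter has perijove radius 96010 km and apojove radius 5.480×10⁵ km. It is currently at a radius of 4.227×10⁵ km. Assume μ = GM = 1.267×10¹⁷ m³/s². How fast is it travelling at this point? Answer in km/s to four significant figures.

Semi-major axis a = (r_p + r_a)/2 = 3.2200×10⁵ km = 3.220×10⁸ m.
Vis-viva: v² = μ(2/r − 1/a) = 1.267×10¹⁷ × (4.731×10⁻⁹ − 3.106×10⁻⁹) = 2.060×10⁸ m²/s².
v = 14350 m/s = 14.35 km/s.

v ≈ 14.35 km/s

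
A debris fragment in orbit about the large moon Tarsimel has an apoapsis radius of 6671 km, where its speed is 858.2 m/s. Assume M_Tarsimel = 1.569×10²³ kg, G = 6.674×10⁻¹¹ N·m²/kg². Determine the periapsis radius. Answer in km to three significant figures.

periapsis radius ≈ 2040 km

μ = GM = 6.674×10⁻¹¹ × 1.569×10²³ = 1.047×10¹³ m³/s².
r_a = 6.671×10⁶ m.
Specific energy ε = v²/2 − μ/r = -1.201×10⁶ J/kg, so a = −μ/(2ε) = 4.358×10⁶ m.
The apsides satisfy r_p + r_a = 2a, so the periapsis radius is 2a − r_a = 2.045×10⁶ m = 2044.7 km.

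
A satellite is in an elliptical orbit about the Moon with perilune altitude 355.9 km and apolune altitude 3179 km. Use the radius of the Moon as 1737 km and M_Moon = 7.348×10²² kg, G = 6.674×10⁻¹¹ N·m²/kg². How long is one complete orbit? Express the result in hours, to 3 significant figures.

T ≈ 5.17 hours

μ = GM = 6.674×10⁻¹¹ × 7.348×10²² = 4.904×10¹² m³/s².
r_p = 1737 + 355.9 = 2092.9 km = 2.0929×10⁶ m.
r_a = 1737 + 3179 = 4916.0 km = 4.9160×10⁶ m.
Semi-major axis a = (r_p + r_a)/2 = (2092.9 + 4916.0)/2 = 3504.4 km = 3.504×10⁶ m.
By Kepler's third law T = 2π√(a³/μ) = 2π × 2.962×10³ = 1.861×10⁴ s.
= 5.170 hours.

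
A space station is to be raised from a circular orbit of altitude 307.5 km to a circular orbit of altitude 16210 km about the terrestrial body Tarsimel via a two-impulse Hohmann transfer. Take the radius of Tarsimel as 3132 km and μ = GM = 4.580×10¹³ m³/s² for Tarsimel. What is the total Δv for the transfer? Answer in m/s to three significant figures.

r₁ = 3132 + 307.5 = 3439.5 km = 3.4395×10⁶ m.
r₂ = 3132 + 16210 = 19342 km = 1.9342×10⁷ m.
Transfer ellipse a_t = (r₁ + r₂)/2 = 1.139×10⁷ m.
At r₁: circular v_c1 = √(μ/r₁) = 3649 m/s; transfer-periapsis v_p = √[μ(2/r₁ − 1/a_t)] = 4755 m/s.
Δv₁ = v_p − v_c1 = 1106 m/s.
At r₂: circular v_c2 = √(μ/r₂) = 1539 m/s; transfer-apoapsis v_a = √[μ(2/r₂ − 1/a_t)] = 845.6 m/s.
Δv₂ = v_c2 − v_a = 693.2 m/s.
Total Δv = Δv₁ + Δv₂ = 1799 m/s.

Δv_total ≈ 1800 m/s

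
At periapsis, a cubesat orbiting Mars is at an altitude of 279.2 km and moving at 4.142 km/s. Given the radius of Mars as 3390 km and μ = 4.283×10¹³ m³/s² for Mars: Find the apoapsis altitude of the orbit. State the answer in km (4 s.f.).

r_p = 3390 + 279.2 = 3669.2 km = 3.669×10⁶ m.
Specific energy ε = v²/2 − μ/r = -3.095×10⁶ J/kg, so a = −μ/(2ε) = 6.920×10⁶ m.
The apsides satisfy r_p + r_a = 2a, so the apoapsis radius is 2a − r_p = 1.017×10⁷ m = 10170 km.
Apoapsis altitude = 10170 − 3390 = 6780.3 km.

apoapsis altitude ≈ 6780 km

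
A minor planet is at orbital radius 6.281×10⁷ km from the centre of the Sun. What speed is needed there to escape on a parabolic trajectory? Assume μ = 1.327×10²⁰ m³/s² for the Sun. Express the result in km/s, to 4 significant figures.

r = 6.281×10⁷ km = 6.281×10¹⁰ m.
Escape speed v_esc = √(2μ/r) = √(2 × 1.327×10²⁰ / 6.281×10¹⁰) = √(4.225×10⁹) = 65000 m/s.
= 65.00 km/s.

v_esc ≈ 65.00 km/s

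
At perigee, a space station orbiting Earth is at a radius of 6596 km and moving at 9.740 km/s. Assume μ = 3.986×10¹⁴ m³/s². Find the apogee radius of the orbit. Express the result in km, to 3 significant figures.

apogee radius ≈ 24100 km

r_p = 6.596×10⁶ m.
Specific energy ε = v²/2 − μ/r = -1.300×10⁷ J/kg, so a = −μ/(2ε) = 1.533×10⁷ m.
The apsides satisfy r_p + r_a = 2a, so the apogee radius is 2a − r_p = 2.407×10⁷ m = 24073 km.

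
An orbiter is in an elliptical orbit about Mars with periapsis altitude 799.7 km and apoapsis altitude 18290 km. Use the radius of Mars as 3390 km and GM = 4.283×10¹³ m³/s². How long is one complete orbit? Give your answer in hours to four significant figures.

r_p = 3390 + 799.7 = 4189.7 km = 4.1897×10⁶ m.
r_a = 3390 + 18290 = 21680 km = 2.1680×10⁷ m.
Semi-major axis a = (r_p + r_a)/2 = (4189.7 + 21680)/2 = 12935 km = 1.293×10⁷ m.
By Kepler's third law T = 2π√(a³/μ) = 2π × 7.108×10³ = 4.466×10⁴ s.
= 12.41 hours.

T ≈ 12.41 hours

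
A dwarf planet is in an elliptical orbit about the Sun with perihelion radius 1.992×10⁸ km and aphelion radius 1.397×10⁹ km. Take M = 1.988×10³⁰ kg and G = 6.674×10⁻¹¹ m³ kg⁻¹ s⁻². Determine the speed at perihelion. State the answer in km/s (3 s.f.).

v ≈ 34.1 km/s

μ = GM = 6.674×10⁻¹¹ × 1.988×10³⁰ = 1.327×10²⁰ m³/s².
Semi-major axis a = (r_p + r_a)/2 = 7.9810×10⁸ km = 7.981×10¹¹ m.
Vis-viva: v² = μ(2/r − 1/a) = 1.327×10²⁰ × (1.004×10⁻¹¹ − 1.253×10⁻¹²) = 1.166×10⁹ m²/s².
v = 34140 m/s = 34.14 km/s.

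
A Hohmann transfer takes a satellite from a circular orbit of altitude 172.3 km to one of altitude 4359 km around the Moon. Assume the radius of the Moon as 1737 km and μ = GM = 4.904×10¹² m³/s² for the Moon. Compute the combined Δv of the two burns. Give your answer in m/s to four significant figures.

Δv_total ≈ 652.6 m/s

r₁ = 1737 + 172.3 = 1909.3 km = 1.9093×10⁶ m.
r₂ = 1737 + 4359 = 6096.0 km = 6.0960×10⁶ m.
Transfer ellipse a_t = (r₁ + r₂)/2 = 4.003×10⁶ m.
At r₁: circular v_c1 = √(μ/r₁) = 1603 m/s; transfer-perilune v_p = √[μ(2/r₁ − 1/a_t)] = 1978 m/s.
Δv₁ = v_p − v_c1 = 375.2 m/s.
At r₂: circular v_c2 = √(μ/r₂) = 896.9 m/s; transfer-apolune v_a = √[μ(2/r₂ − 1/a_t)] = 619.5 m/s.
Δv₂ = v_c2 − v_a = 277.5 m/s.
Total Δv = Δv₁ + Δv₂ = 652.6 m/s.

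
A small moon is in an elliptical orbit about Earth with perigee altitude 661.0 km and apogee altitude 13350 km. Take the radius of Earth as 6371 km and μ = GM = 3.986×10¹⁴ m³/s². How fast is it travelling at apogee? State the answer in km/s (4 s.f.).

r_p = 6371 + 661.0 = 7032.0 km = 7.0320×10⁶ m.
r_a = 6371 + 13350 = 19721 km = 1.9721×10⁷ m.
Semi-major axis a = (r_p + r_a)/2 = 13376 km = 1.338×10⁷ m.
Vis-viva: v² = μ(2/r − 1/a) = 3.986×10¹⁴ × (1.014×10⁻⁷ − 7.476×10⁻⁸) = 1.063×10⁷ m²/s².
v = 3260 m/s = 3.260 km/s.

v ≈ 3.260 km/s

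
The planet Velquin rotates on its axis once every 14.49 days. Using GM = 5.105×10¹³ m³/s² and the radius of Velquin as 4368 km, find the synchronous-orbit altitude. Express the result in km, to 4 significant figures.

T = 14.49 days = 1.252×10⁶ s.
A synchronous orbit has period T, so by Kepler's third law a = (μT²/4π²)^(1/3).
μT²/4π² = 5.105×10¹³ × (1.252×10⁶)² / 39.48 = 2.027×10²⁴ m³.
a = 1.266×10⁸ m = 1.2655×10⁵ km.
Altitude h = a − R = 1.2655×10⁵ − 4368 = 1.2218×10⁵ km.

h_sync ≈ 1.222×10⁵ km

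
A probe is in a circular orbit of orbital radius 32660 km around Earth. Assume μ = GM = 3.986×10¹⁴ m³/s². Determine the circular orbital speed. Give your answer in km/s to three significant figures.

r = 32660 km = 3.266×10⁷ m.
For a circular orbit v = √(μ/r) = √(3.986×10¹⁴ / 3.266×10⁷) = √(1.220×10⁷) = 3493 m/s.
That is 3.493 km/s.

v ≈ 3.49 km/s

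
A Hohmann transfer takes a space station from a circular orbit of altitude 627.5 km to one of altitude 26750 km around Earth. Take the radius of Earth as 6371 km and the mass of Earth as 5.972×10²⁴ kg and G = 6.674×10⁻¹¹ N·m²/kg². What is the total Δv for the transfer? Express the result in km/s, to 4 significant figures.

Δv_total ≈ 3.570 km/s

μ = GM = 6.674×10⁻¹¹ × 5.972×10²⁴ = 3.986×10¹⁴ m³/s².
r₁ = 6371 + 627.5 = 6998.5 km = 6.9985×10⁶ m.
r₂ = 6371 + 26750 = 33121 km = 3.3121×10⁷ m.
Transfer ellipse a_t = (r₁ + r₂)/2 = 2.006×10⁷ m.
At r₁: circular v_c1 = √(μ/r₁) = 7547 m/s; transfer-perigee v_p = √[μ(2/r₁ − 1/a_t)] = 9697 m/s.
Δv₁ = v_p − v_c1 = 2150 m/s.
At r₂: circular v_c2 = √(μ/r₂) = 3469 m/s; transfer-apogee v_a = √[μ(2/r₂ − 1/a_t)] = 2049 m/s.
Δv₂ = v_c2 − v_a = 1420 m/s.
Total Δv = Δv₁ + Δv₂ = 3570 m/s = 3.570 km/s.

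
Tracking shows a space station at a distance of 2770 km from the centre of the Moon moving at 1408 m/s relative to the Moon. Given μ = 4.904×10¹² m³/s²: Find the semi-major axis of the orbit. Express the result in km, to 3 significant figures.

r = 2.770×10⁶ m.
Specific orbital energy ε = v²/2 − μ/r = (1408)²/2 − 4.904×10¹²/2.770×10⁶ = -7.792×10⁵ J/kg.
Since ε = −μ/(2a), a = −μ/(2ε) = 3.147×10⁶ m = 3147.0 km.

a ≈ 3150 km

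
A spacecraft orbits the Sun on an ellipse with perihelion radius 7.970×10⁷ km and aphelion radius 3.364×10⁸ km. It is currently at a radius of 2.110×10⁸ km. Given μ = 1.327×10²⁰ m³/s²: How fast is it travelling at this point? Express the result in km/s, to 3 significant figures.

Semi-major axis a = (r_p + r_a)/2 = 2.0805×10⁸ km = 2.080×10¹¹ m.
Vis-viva: v² = μ(2/r − 1/a) = 1.327×10²⁰ × (9.479×10⁻¹² − 4.807×10⁻¹²) = 6.200×10⁸ m²/s².
v = 24900 m/s = 24.90 km/s.

v ≈ 24.9 km/s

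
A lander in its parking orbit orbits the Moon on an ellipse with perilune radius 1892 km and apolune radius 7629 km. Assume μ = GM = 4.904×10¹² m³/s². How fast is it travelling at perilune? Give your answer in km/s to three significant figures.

Semi-major axis a = (r_p + r_a)/2 = 4760.5 km = 4.760×10⁶ m.
Vis-viva: v² = μ(2/r − 1/a) = 4.904×10¹² × (1.057×10⁻⁶ − 2.101×10⁻⁷) = 4.154×10⁶ m²/s².
v = 2038 m/s = 2.038 km/s.

v ≈ 2.04 km/s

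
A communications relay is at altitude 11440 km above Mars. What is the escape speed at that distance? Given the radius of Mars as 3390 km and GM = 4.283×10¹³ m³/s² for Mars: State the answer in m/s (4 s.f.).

r = 3390 + 11440 = 14830 km = 1.4830×10⁷ m.
Escape speed v_esc = √(2μ/r) = √(2 × 4.283×10¹³ / 1.483×10⁷) = √(5.776×10⁶) = 2403 m/s.

v_esc ≈ 2403 m/s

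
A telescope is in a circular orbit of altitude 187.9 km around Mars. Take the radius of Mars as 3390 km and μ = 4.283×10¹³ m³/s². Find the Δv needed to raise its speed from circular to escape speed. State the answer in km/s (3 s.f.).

Δv ≈ 1.43 km/s

r = 3390 + 187.9 = 3577.9 km = 3.5779×10⁶ m.
Circular speed v_c = √(μ/r) = 3460 m/s.
Escape speed v_esc = √(2μ/r) = √2 × v_c = 4893 m/s.
Δv = v_esc − v_c = 1433 m/s = 1.433 km/s.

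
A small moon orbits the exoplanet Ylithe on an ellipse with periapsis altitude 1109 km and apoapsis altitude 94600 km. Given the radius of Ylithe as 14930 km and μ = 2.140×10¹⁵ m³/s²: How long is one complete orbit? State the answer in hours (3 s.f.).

r_p = 14930 + 1109 = 16039 km = 1.6039×10⁷ m.
r_a = 14930 + 94600 = 109530 km = 1.0953×10⁸ m.
Semi-major axis a = (r_p + r_a)/2 = (16039 + 1.0953×10⁵)/2 = 62784 km = 6.278×10⁷ m.
By Kepler's third law T = 2π√(a³/μ) = 2π × 1.075×10⁴ = 6.757×10⁴ s.
= 18.77 hours.

T ≈ 18.8 hours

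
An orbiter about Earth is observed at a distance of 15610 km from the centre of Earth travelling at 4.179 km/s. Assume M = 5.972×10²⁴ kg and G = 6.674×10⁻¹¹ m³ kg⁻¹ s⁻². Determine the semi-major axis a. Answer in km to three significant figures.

a ≈ 11900 km

μ = GM = 6.674×10⁻¹¹ × 5.972×10²⁴ = 3.986×10¹⁴ m³/s².
r = 1.561×10⁷ m.
Specific orbital energy ε = v²/2 − μ/r = (4179)²/2 − 3.986×10¹⁴/1.561×10⁷ = -1.680×10⁷ J/kg.
Since ε = −μ/(2a), a = −μ/(2ε) = 1.186×10⁷ m = 11861 km.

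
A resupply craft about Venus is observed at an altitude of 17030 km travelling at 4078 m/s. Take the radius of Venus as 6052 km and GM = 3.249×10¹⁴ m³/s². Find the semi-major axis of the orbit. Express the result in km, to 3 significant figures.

r = 6052 + 17030 = 23082 km = 2.308×10⁷ m.
Specific orbital energy ε = v²/2 − μ/r = (4078)²/2 − 3.249×10¹⁴/2.308×10⁷ = -5.761×10⁶ J/kg.
Since ε = −μ/(2a), a = −μ/(2ε) = 2.820×10⁷ m = 28199 km.

a ≈ 28200 km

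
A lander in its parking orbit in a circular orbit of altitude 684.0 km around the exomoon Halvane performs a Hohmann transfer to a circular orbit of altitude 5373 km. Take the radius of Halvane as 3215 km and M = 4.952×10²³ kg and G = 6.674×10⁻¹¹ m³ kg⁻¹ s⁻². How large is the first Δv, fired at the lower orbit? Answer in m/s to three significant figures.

μ = GM = 6.674×10⁻¹¹ × 4.952×10²³ = 3.305×10¹³ m³/s².
r₁ = 3215 + 684.0 = 3899.0 km = 3.8990×10⁶ m.
r₂ = 3215 + 5373 = 8588.0 km = 8.5880×10⁶ m.
Transfer ellipse a_t = (r₁ + r₂)/2 = 6.244×10⁶ m.
At r₁: circular v_c1 = √(μ/r₁) = 2911 m/s; transfer-periapsis v_p = √[μ(2/r₁ − 1/a_t)] = 3415 m/s.
Δv₁ = v_p − v_c1 = 503.2 m/s.

Δv ≈ 503 m/s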